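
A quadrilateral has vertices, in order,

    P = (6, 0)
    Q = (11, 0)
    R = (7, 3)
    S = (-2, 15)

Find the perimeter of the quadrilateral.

|PQ| = √((5)² + (0)²) = √25 = 5
|QR| = √((-4)² + (3)²) = √25 = 5
|RS| = √((-9)² + (12)²) = √225 = 15
|SP| = √((8)² + (-15)²) = √289 = 17
Perimeter = 5 + 5 + 15 + 17 = 42.

42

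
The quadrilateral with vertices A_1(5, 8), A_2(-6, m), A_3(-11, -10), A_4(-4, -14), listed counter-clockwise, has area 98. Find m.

Write out the shoelace sum; only the two edges meeting at A_2 involve m:
2·Area = [(5·m − (-6)·8) + ((-6)·(-10) − (-11)·m)] + 152
       = 16·m + 260 = 196
⇒ m = -4.

-4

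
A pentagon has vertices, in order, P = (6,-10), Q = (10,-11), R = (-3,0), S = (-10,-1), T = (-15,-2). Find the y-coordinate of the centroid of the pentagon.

-257/57

Apply Gauss's area formula. First the cross-terms c_i = x_i·y_{i+1} − x_{i+1}·y_i:
  34, -33, 3, 5, 162  ⇒  2A = 171, A = 85.5.
Then Σ (y_i + y_{i+1})·c_i = -2313, so ȳ = -2313 / (6·85.5) = -257/57.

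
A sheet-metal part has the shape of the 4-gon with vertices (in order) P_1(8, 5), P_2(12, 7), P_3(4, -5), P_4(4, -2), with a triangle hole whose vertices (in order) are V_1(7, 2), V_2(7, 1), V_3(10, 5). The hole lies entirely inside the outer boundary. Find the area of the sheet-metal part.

20.5

Outer boundary:
Cross-terms: -4, -88, 12, 36  ⇒  Σ = -44
Area = |Σ|/2 = 22.
Hole:
Apply Gauss's area formula: 2A = Σ (x_i·y_{i+1} − x_{i+1}·y_i), indices taken mod 3.
V_1→V_2: (7)(1) − (7)(2) = -7
V_2→V_3: (7)(5) − (10)(1) = 25
V_3→V_1: (10)(2) − (7)(5) = -15
Σ = 3
Area = |Σ|/2 = 1.5.
Net area = 22 − 1.5 = 20.5.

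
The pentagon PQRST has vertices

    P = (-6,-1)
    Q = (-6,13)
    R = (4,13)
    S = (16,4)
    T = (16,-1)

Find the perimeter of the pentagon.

66

|PQ| = √((0)² + (14)²) = √196 = 14
|QR| = √((10)² + (0)²) = √100 = 10
|RS| = √((12)² + (-9)²) = √225 = 15
|ST| = √((0)² + (-5)²) = √25 = 5
|TP| = √((-22)² + (0)²) = √484 = 22
Perimeter = 14 + 10 + 15 + 5 + 22 = 66.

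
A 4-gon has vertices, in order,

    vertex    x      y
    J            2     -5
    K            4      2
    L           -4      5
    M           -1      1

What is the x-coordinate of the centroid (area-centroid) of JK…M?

Apply the shoelace (surveyor's) formula. First the cross-terms c_i = x_i·y_{i+1} − x_{i+1}·y_i:
  24, 28, 1, 3  ⇒  2A = 56, A = 28.
Then Σ (x_i + x_{i+1})·c_i = 142, so x̄ = 142 / (6·28) = 71/84.

71/84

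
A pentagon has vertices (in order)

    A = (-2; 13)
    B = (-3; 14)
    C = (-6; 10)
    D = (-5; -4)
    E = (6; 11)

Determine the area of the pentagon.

104

Σ = (11) + (54) + (74) + (-31) + (100) = 208
Area = |Σ|/2 = 104.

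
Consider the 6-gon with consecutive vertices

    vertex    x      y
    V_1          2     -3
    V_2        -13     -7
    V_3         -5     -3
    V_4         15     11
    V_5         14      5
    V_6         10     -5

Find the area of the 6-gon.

139

Apply the surveyor's formula: 2A = Σ (x_i·y_{i+1} − x_{i+1}·y_i), indices taken mod 6.
Cross-terms: -53, 4, -10, -79, -120, -20  ⇒  Σ = -278
Area = |Σ|/2 = 139.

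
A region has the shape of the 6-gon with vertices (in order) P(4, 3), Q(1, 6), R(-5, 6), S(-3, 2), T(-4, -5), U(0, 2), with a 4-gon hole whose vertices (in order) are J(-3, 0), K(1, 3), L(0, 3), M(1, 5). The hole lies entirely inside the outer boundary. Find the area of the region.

33

Outer boundary:
Apply Gauss's area formula: 2A = Σ (x_i·y_{i+1} − x_{i+1}·y_i), indices taken mod 6.
Σ = (21) + (36) + (8) + (23) + (-8) + (-8) = 72
Area = |Σ|/2 = 36.
Hole:
Apply the shoelace (surveyor's) formula: 2A = Σ (x_i·y_{i+1} − x_{i+1}·y_i), indices taken mod 4.
J→K: (-3)(3) − (1)(0) = -9
K→L: (1)(3) − (0)(3) = 3
L→M: (0)(5) − (1)(3) = -3
M→J: (1)(0) − (-3)(5) = 15
Σ = 6
Area = |Σ|/2 = 3.
Net area = 36 − 3 = 33.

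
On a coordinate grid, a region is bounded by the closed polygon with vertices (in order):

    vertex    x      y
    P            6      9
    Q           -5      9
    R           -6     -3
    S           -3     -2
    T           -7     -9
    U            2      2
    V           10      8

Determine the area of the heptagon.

Σ = (99) + (69) + (3) + (13) + (4) + (-4) + (42) = 226
Area = |Σ|/2 = 113.

113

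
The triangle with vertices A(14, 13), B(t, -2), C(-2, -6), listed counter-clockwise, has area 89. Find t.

-8

Write out the shoelace sum; only the two edges meeting at B involve t:
2·Area = [(14·(-2) − t·13) + (t·(-6) − (-2)·(-2))] + 58
       = -19·t + 26 = 178
⇒ t = -8.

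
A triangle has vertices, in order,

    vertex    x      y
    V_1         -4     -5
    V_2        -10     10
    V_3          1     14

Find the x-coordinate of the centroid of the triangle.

Apply the shoelace formula. First the cross-terms c_i = x_i·y_{i+1} − x_{i+1}·y_i:
  -90, -150, 51  ⇒  2A = -189, A = -94.5.
Then Σ (x_i + x_{i+1})·c_i = 2457, so x̄ = 2457 / (6·(-94.5)) = -13/3.

-13/3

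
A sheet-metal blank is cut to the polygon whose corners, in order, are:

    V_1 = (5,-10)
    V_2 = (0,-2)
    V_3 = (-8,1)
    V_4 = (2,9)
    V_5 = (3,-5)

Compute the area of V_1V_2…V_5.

Apply Gauss's area formula: 2A = Σ (x_i·y_{i+1} − x_{i+1}·y_i), indices taken mod 5.
Σ = (-10) + (-16) + (-74) + (-37) + (-5) = -142
Area = |Σ|/2 = 71.

71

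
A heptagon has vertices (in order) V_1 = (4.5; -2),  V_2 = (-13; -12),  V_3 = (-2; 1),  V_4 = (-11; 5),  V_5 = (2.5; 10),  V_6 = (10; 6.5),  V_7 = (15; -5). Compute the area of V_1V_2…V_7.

Apply the shoelace formula: 2A = Σ (x_i·y_{i+1} − x_{i+1}·y_i), indices taken mod 7.
Σ = (-80) + (-37) + (1) + (-122.5) + (-83.75) + (-147.5) + (-7.5) = -477.25
Area = |Σ|/2 = 238.625.

238.625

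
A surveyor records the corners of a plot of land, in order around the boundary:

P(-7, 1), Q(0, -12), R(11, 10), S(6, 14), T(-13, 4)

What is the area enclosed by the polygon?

Apply the shoelace formula: 2A = Σ (x_i·y_{i+1} − x_{i+1}·y_i), indices taken mod 5.
Σ = (84) + (132) + (94) + (206) + (15) = 531
Area = |Σ|/2 = 265.5.

265.5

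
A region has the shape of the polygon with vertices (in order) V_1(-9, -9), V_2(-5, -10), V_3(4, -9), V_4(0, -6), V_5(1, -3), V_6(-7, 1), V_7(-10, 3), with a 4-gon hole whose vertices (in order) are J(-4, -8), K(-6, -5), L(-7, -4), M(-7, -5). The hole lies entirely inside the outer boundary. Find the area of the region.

97

Outer boundary:
Apply Gauss's area formula: 2A = Σ (x_i·y_{i+1} − x_{i+1}·y_i), indices taken mod 7.
Σ = (45) + (85) + (-24) + (6) + (-20) + (-11) + (117) = 198
Area = |Σ|/2 = 99.
Hole:
Apply Gauss's area formula: 2A = Σ (x_i·y_{i+1} − x_{i+1}·y_i), indices taken mod 4.
Σ = (-28) + (-11) + (7) + (36) = 4
Area = |Σ|/2 = 2.
Net area = 99 − 2 = 97.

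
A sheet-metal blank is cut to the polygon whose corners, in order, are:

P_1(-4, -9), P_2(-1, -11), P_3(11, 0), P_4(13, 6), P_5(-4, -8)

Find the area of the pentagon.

Apply the shoelace formula: 2A = Σ (x_i·y_{i+1} − x_{i+1}·y_i), indices taken mod 5.
Cross-terms: 35, 121, 66, -80, 4  ⇒  Σ = 146
Area = |Σ|/2 = 73.

73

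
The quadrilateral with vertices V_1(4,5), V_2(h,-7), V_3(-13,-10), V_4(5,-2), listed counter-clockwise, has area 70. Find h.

Write out the shoelace sum; only the two edges meeting at V_2 involve h:
2·Area = [(4·(-7) − h·5) + (h·(-10) − (-13)·(-7))] + 109
       = -15·h + -10 = 140
⇒ h = -10.

-10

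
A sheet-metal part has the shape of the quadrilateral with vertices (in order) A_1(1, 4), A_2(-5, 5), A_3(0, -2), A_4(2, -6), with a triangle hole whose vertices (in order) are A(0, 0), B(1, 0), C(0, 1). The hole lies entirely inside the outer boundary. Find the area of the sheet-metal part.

Outer boundary:
Σ = (25) + (10) + (4) + (14) = 53
Area = |Σ|/2 = 26.5.
Hole:
Σ = (0) + (1) + (0) = 1
Area = |Σ|/2 = 0.5.
Net area = 26.5 − 0.5 = 26.

26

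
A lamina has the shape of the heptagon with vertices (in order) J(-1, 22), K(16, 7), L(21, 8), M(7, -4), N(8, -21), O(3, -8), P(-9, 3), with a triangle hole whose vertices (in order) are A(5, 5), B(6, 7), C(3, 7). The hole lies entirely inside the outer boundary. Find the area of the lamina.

443

Outer boundary:
Σ = (-359) + (-19) + (-140) + (-115) + (-1) + (-63) + (-195) = -892
Area = |Σ|/2 = 446.
Hole:
Apply Gauss's area formula: 2A = Σ (x_i·y_{i+1} − x_{i+1}·y_i), indices taken mod 3.
A→B: (5)(7) − (6)(5) = 5
B→C: (6)(7) − (3)(7) = 21
C→A: (3)(5) − (5)(7) = -20
Σ = 6
Area = |Σ|/2 = 3.
Net area = 446 − 3 = 443.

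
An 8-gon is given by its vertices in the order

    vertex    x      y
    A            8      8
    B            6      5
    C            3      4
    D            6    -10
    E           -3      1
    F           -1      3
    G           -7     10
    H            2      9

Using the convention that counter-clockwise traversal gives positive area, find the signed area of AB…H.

Cross-terms: -8, 9, -54, -24, -8, 11, -83, -56  ⇒  Σ = -213
Signed area = Σ/2 = -106.5 (negative ⇒ clockwise traversal).

-106.5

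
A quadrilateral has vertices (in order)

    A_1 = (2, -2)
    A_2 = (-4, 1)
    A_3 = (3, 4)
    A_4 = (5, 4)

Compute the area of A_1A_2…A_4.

Σ = (-6) + (-19) + (-8) + (-18) = -51
Area = |Σ|/2 = 25.5.

25.5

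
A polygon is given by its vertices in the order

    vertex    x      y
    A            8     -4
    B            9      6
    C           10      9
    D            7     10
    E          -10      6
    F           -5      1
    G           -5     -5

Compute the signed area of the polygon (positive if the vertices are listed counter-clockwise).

Σ = (84) + (21) + (37) + (142) + (20) + (30) + (60) = 394
Signed area = Σ/2 = 197 (positive ⇒ counter-clockwise traversal).

197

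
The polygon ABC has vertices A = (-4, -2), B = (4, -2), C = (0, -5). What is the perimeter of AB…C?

|AB| = √((8)² + (0)²) = √64 = 8
|BC| = √((-4)² + (-3)²) = √25 = 5
|CA| = √((-4)² + (3)²) = √25 = 5
Perimeter = 8 + 5 + 5 = 18.

18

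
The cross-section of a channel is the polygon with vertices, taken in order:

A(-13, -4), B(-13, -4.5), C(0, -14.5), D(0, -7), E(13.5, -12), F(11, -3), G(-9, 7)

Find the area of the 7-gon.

279

Apply the surveyor's formula: 2A = Σ (x_i·y_{i+1} − x_{i+1}·y_i), indices taken mod 7.
Cross-terms: 6.5, 188.5, 0, 94.5, 91.5, 50, 127  ⇒  Σ = 558
Area = |Σ|/2 = 279.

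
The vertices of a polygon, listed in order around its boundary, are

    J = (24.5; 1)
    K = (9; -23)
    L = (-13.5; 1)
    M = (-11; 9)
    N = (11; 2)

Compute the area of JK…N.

571.75

Apply the shoelace formula: 2A = Σ (x_i·y_{i+1} − x_{i+1}·y_i), indices taken mod 5.
Σ = (-572.5) + (-301.5) + (-110.5) + (-121) + (-38) = -1143.5
Area = |Σ|/2 = 571.75.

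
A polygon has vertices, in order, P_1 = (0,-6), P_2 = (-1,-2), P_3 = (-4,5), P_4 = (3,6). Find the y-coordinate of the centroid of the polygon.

35/19

Apply Gauss's area formula. First the cross-terms c_i = x_i·y_{i+1} − x_{i+1}·y_i:
  -6, -13, -39, -18  ⇒  2A = -76, A = -38.
Then Σ (y_i + y_{i+1})·c_i = -420, so ȳ = -420 / (6·(-38)) = 35/19.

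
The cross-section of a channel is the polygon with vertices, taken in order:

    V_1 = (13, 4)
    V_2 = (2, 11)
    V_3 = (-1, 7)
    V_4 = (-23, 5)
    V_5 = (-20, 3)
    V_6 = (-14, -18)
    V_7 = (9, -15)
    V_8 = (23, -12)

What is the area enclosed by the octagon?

803

Cross-terms: 135, 25, 156, 31, 402, 372, 237, 248  ⇒  Σ = 1606
Area = |Σ|/2 = 803.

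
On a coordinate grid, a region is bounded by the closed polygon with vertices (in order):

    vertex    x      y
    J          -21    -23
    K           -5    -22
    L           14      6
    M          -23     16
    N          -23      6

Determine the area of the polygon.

Apply Gauss's area formula: 2A = Σ (x_i·y_{i+1} − x_{i+1}·y_i), indices taken mod 5.
J→K: (-21)(-22) − (-5)(-23) = 347
K→L: (-5)(6) − (14)(-22) = 278
L→M: (14)(16) − (-23)(6) = 362
M→N: (-23)(6) − (-23)(16) = 230
N→J: (-23)(-23) − (-21)(6) = 655
Σ = 1872
Area = |Σ|/2 = 936.

936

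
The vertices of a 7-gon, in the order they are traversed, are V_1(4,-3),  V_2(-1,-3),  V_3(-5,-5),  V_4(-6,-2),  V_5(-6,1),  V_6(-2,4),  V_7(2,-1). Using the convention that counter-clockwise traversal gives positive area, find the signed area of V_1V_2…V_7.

-46.5

V_1→V_2: (4)(-3) − (-1)(-3) = -15
V_2→V_3: (-1)(-5) − (-5)(-3) = -10
V_3→V_4: (-5)(-2) − (-6)(-5) = -20
V_4→V_5: (-6)(1) − (-6)(-2) = -18
V_5→V_6: (-6)(4) − (-2)(1) = -22
V_6→V_7: (-2)(-1) − (2)(4) = -6
V_7→V_1: (2)(-3) − (4)(-1) = -2
Σ = -93
Signed area = Σ/2 = -46.5 (negative ⇒ clockwise traversal).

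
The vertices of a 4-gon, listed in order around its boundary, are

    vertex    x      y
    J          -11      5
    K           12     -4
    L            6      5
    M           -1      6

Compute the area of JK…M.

85

Σ = (-16) + (84) + (41) + (61) = 170
Area = |Σ|/2 = 85.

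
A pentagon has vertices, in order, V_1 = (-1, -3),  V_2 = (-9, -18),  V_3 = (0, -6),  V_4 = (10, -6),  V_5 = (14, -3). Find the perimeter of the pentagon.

|V_1V_2| = √((-8)² + (-15)²) = √289 = 17
|V_2V_3| = √((9)² + (12)²) = √225 = 15
|V_3V_4| = √((10)² + (0)²) = √100 = 10
|V_4V_5| = √((4)² + (3)²) = √25 = 5
|V_5V_1| = √((-15)² + (0)²) = √225 = 15
Perimeter = 17 + 15 + 10 + 5 + 15 = 62.

62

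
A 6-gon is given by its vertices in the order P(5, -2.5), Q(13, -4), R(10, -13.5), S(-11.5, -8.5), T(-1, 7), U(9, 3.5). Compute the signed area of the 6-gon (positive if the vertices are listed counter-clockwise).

-279.375

Σ = (12.5) + (-135.5) + (-240.25) + (-89) + (-66.5) + (-40) = -558.75
Signed area = Σ/2 = -279.375 (negative ⇒ clockwise traversal).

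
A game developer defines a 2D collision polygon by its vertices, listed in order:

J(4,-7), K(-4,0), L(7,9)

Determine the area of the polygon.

Apply the shoelace formula: 2A = Σ (x_i·y_{i+1} − x_{i+1}·y_i), indices taken mod 3.
Cross-terms: -28, -36, -85  ⇒  Σ = -149
Area = |Σ|/2 = 74.5.

74.5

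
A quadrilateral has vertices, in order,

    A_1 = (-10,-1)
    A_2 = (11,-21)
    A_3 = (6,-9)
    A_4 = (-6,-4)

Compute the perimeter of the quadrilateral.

|A_1A_2| = √((21)² + (-20)²) = √841 = 29
|A_2A_3| = √((-5)² + (12)²) = √169 = 13
|A_3A_4| = √((-12)² + (5)²) = √169 = 13
|A_4A_1| = √((-4)² + (3)²) = √25 = 5
Perimeter = 29 + 13 + 13 + 5 = 60.

60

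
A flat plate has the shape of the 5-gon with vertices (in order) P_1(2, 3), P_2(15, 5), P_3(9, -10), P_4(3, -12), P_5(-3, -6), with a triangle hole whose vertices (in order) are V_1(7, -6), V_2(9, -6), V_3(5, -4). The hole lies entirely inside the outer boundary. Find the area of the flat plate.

Outer boundary:
Apply the shoelace formula: 2A = Σ (x_i·y_{i+1} − x_{i+1}·y_i), indices taken mod 5.
P_1→P_2: (2)(5) − (15)(3) = -35
P_2→P_3: (15)(-10) − (9)(5) = -195
P_3→P_4: (9)(-12) − (3)(-10) = -78
P_4→P_5: (3)(-6) − (-3)(-12) = -54
P_5→P_1: (-3)(3) − (2)(-6) = 3
Σ = -359
Area = |Σ|/2 = 179.5.
Hole:
Σ = (12) + (-6) + (-2) = 4
Area = |Σ|/2 = 2.
Net area = 179.5 − 2 = 177.5.

177.5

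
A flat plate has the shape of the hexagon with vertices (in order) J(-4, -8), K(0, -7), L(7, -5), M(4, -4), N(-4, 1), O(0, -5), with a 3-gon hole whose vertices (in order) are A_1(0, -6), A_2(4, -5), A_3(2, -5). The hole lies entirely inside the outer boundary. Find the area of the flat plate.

Outer boundary:
Σ = (28) + (49) + (-8) + (-12) + (20) + (-20) = 57
Area = |Σ|/2 = 28.5.
Hole:
Σ = (24) + (-10) + (-12) = 2
Area = |Σ|/2 = 1.
Net area = 28.5 − 1 = 27.5.

27.5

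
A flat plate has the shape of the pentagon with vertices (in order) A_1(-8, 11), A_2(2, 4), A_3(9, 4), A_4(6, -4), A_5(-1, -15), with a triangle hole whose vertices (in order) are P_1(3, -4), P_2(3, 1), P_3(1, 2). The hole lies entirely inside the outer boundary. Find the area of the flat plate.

Outer boundary:
Cross-terms: -54, -28, -60, -94, -131  ⇒  Σ = -367
Area = |Σ|/2 = 183.5.
Hole:
Cross-terms: 15, 5, -10  ⇒  Σ = 10
Area = |Σ|/2 = 5.
Net area = 183.5 − 5 = 178.5.

178.5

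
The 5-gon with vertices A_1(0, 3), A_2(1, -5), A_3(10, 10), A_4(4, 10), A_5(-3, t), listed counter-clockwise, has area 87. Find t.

The doubled signed area Σ (x_i y_{i+1} − x_{i+1} y_i) is linear in t.
With t=0 it equals 138; the coefficient of t is 4 (from the two edges through A_5).
So 4·t + 138 = 2·87 = 174 ⇒ t = 9.

9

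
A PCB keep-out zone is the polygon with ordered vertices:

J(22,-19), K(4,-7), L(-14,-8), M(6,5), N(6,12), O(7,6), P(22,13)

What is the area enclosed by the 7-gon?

490.5

Apply the surveyor's formula: 2A = Σ (x_i·y_{i+1} − x_{i+1}·y_i), indices taken mod 7.
Σ = (-78) + (-130) + (-22) + (42) + (-48) + (-41) + (-704) = -981
Area = |Σ|/2 = 490.5.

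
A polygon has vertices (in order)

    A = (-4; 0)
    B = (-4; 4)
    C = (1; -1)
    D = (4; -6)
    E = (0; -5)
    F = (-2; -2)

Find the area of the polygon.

28

Cross-terms: -16, 0, -2, -20, -10, -8  ⇒  Σ = -56
Area = |Σ|/2 = 28.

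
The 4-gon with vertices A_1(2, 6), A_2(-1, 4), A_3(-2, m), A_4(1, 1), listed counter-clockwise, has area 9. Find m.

3

The doubled signed area Σ (x_i y_{i+1} − x_{i+1} y_i) is linear in m.
With m=0 it equals 24; the coefficient of m is -2 (from the two edges through A_3).
So -2·m + 24 = 2·9 = 18 ⇒ m = 3.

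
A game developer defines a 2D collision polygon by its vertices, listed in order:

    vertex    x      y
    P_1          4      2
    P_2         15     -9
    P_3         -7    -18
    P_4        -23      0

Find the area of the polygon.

P_1→P_2: (4)(-9) − (15)(2) = -66
P_2→P_3: (15)(-18) − (-7)(-9) = -333
P_3→P_4: (-7)(0) − (-23)(-18) = -414
P_4→P_1: (-23)(2) − (4)(0) = -46
Σ = -859
Area = |Σ|/2 = 429.5.

429.5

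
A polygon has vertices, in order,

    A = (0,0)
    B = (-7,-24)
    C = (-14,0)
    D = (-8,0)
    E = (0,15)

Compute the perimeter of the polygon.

88

|AB| = √((-7)² + (-24)²) = √625 = 25
|BC| = √((-7)² + (24)²) = √625 = 25
|CD| = √((6)² + (0)²) = √36 = 6
|DE| = √((8)² + (15)²) = √289 = 17
|EA| = √((0)² + (-15)²) = √225 = 15
Perimeter = 25 + 25 + 6 + 17 + 15 = 88.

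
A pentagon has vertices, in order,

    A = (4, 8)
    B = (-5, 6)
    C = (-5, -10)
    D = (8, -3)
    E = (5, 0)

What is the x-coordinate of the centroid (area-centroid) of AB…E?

-4/147

Apply the shoelace formula. First the cross-terms c_i = x_i·y_{i+1} − x_{i+1}·y_i:
  64, 80, 95, 15, 40  ⇒  2A = 294, A = 147.
Then Σ (x_i + x_{i+1})·c_i = -24, so x̄ = -24 / (6·147) = -4/147.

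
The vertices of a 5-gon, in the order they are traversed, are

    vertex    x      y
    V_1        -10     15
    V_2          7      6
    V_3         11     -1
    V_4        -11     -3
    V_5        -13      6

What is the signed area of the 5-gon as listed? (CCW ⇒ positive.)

Cross-terms: -165, -73, -44, -105, -135  ⇒  Σ = -522
Signed area = Σ/2 = -261 (negative ⇒ clockwise traversal).

-261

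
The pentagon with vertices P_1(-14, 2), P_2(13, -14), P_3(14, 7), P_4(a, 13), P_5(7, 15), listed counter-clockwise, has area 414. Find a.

7

The doubled signed area Σ (x_i y_{i+1} − x_{i+1} y_i) is linear in a.
With a=0 it equals 772; the coefficient of a is 8 (from the two edges through P_4).
So 8·a + 772 = 2·414 = 828 ⇒ a = 7.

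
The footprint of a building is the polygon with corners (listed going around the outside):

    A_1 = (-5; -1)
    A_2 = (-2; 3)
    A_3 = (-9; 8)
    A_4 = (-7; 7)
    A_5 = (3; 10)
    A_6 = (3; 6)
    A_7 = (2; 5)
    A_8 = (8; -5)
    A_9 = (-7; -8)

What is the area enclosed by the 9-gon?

147.5

Apply the shoelace (surveyor's) formula: 2A = Σ (x_i·y_{i+1} − x_{i+1}·y_i), indices taken mod 9.
Cross-terms: -17, 11, -7, -91, -12, 3, -50, -99, -33  ⇒  Σ = -295
Area = |Σ|/2 = 147.5.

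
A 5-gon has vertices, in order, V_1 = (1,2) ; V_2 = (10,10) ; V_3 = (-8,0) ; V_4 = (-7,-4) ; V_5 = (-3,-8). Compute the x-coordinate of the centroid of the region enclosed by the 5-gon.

Apply the surveyor's formula. First the cross-terms c_i = x_i·y_{i+1} − x_{i+1}·y_i:
  -10, 80, 32, 44, 2  ⇒  2A = 148, A = 74.
Then Σ (x_i + x_{i+1})·c_i = -874, so x̄ = -874 / (6·74) = -437/222.

-437/222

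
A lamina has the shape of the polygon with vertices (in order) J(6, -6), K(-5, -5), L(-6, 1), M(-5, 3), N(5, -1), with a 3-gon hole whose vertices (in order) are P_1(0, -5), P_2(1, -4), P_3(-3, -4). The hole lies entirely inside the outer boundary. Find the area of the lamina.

69

Outer boundary:
Apply the shoelace (surveyor's) formula: 2A = Σ (x_i·y_{i+1} − x_{i+1}·y_i), indices taken mod 5.
J→K: (6)(-5) − (-5)(-6) = -60
K→L: (-5)(1) − (-6)(-5) = -35
L→M: (-6)(3) − (-5)(1) = -13
M→N: (-5)(-1) − (5)(3) = -10
N→J: (5)(-6) − (6)(-1) = -24
Σ = -142
Area = |Σ|/2 = 71.
Hole:
Apply the shoelace formula: 2A = Σ (x_i·y_{i+1} − x_{i+1}·y_i), indices taken mod 3.
P_1→P_2: (0)(-4) − (1)(-5) = 5
P_2→P_3: (1)(-4) − (-3)(-4) = -16
P_3→P_1: (-3)(-5) − (0)(-4) = 15
Σ = 4
Area = |Σ|/2 = 2.
Net area = 71 − 2 = 69.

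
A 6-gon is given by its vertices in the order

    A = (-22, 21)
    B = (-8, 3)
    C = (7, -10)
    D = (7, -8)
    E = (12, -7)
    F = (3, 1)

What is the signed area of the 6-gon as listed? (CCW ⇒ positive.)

170

Apply the shoelace (surveyor's) formula: 2A = Σ (x_i·y_{i+1} − x_{i+1}·y_i), indices taken mod 6.
Σ = (102) + (59) + (14) + (47) + (33) + (85) = 340
Signed area = Σ/2 = 170 (positive ⇒ counter-clockwise traversal).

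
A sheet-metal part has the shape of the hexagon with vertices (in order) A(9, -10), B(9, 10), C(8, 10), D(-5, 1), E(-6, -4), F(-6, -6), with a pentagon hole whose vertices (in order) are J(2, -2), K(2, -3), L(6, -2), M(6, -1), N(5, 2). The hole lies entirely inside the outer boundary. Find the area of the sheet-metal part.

189.5

Outer boundary:
Apply the shoelace formula: 2A = Σ (x_i·y_{i+1} − x_{i+1}·y_i), indices taken mod 6.
Σ = (180) + (10) + (58) + (26) + (12) + (114) = 400
Area = |Σ|/2 = 200.
Hole:
Apply the surveyor's formula: 2A = Σ (x_i·y_{i+1} − x_{i+1}·y_i), indices taken mod 5.
Σ = (-2) + (14) + (6) + (17) + (-14) = 21
Area = |Σ|/2 = 10.5.
Net area = 200 − 10.5 = 189.5.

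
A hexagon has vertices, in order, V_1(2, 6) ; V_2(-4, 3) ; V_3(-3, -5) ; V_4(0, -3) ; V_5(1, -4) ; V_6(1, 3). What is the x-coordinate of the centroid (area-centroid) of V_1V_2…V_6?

Apply the shoelace formula. First the cross-terms c_i = x_i·y_{i+1} − x_{i+1}·y_i:
  30, 29, 9, 3, 7, 0  ⇒  2A = 78, A = 39.
Then Σ (x_i + x_{i+1})·c_i = -273, so x̄ = -273 / (6·39) = -7/6.

-7/6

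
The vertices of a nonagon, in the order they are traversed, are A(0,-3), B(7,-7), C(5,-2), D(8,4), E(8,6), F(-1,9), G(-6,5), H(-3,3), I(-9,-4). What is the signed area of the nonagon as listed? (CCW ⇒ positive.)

Σ = (21) + (21) + (36) + (16) + (78) + (49) + (-3) + (39) + (27) = 284
Signed area = Σ/2 = 142 (positive ⇒ counter-clockwise traversal).

142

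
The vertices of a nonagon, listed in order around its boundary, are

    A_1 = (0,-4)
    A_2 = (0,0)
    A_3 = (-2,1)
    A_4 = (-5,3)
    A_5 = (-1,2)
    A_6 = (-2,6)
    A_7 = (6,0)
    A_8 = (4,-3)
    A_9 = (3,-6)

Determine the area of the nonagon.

45.5

Apply the shoelace (surveyor's) formula: 2A = Σ (x_i·y_{i+1} − x_{i+1}·y_i), indices taken mod 9.
A_1→A_2: (0)(0) − (0)(-4) = 0
A_2→A_3: (0)(1) − (-2)(0) = 0
A_3→A_4: (-2)(3) − (-5)(1) = -1
A_4→A_5: (-5)(2) − (-1)(3) = -7
A_5→A_6: (-1)(6) − (-2)(2) = -2
A_6→A_7: (-2)(0) − (6)(6) = -36
A_7→A_8: (6)(-3) − (4)(0) = -18
A_8→A_9: (4)(-6) − (3)(-3) = -15
A_9→A_1: (3)(-4) − (0)(-6) = -12
Σ = -91
Area = |Σ|/2 = 45.5.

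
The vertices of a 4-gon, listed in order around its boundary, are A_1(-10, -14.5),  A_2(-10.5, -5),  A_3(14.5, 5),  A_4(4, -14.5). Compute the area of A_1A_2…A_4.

Σ = (-102.25) + (20) + (-230.25) + (-203) = -515.5
Area = |Σ|/2 = 257.75.

257.75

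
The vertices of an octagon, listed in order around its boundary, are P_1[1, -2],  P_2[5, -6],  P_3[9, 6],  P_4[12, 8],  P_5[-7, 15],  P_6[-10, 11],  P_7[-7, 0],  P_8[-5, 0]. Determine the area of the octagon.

242

Σ = (4) + (84) + (0) + (236) + (73) + (77) + (0) + (10) = 484
Area = |Σ|/2 = 242.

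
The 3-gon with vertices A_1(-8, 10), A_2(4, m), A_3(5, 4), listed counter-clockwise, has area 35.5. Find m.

-1

The doubled signed area Σ (x_i y_{i+1} − x_{i+1} y_i) is linear in m.
With m=0 it equals 58; the coefficient of m is -13 (from the two edges through A_2).
So -13·m + 58 = 2·35.5 = 71 ⇒ m = -1.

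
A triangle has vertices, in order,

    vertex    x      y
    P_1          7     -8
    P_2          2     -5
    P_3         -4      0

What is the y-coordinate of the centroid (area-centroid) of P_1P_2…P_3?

-13/3

Apply the shoelace (surveyor's) formula. First the cross-terms c_i = x_i·y_{i+1} − x_{i+1}·y_i:
  -19, -20, 32  ⇒  2A = -7, A = -3.5.
Then Σ (y_i + y_{i+1})·c_i = 91, so ȳ = 91 / (6·(-3.5)) = -13/3.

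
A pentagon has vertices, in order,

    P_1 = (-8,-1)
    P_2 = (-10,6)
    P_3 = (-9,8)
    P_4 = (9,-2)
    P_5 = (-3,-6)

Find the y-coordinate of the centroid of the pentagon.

61/243

Apply the shoelace formula. First the cross-terms c_i = x_i·y_{i+1} − x_{i+1}·y_i:
  -58, -26, -54, -60, -45  ⇒  2A = -243, A = -121.5.
Then Σ (y_i + y_{i+1})·c_i = -183, so ȳ = -183 / (6·(-121.5)) = 61/243.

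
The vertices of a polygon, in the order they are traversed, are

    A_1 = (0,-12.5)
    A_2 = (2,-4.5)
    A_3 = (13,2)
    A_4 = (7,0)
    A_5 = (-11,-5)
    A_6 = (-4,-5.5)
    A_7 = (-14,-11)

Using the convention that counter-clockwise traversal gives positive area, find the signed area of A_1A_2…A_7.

110.5

Σ = (25) + (62.5) + (-14) + (-35) + (40.5) + (-33) + (175) = 221
Signed area = Σ/2 = 110.5 (positive ⇒ counter-clockwise traversal).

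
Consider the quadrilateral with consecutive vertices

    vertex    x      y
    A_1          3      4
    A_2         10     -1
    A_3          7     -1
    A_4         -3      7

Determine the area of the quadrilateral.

Σ = (-43) + (-3) + (46) + (-33) = -33
Area = |Σ|/2 = 16.5.

16.5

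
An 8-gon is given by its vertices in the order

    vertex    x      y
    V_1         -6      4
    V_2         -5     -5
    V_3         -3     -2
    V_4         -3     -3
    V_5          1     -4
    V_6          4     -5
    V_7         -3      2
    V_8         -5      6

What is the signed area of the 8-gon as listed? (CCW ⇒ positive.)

37.5

Σ = (50) + (-5) + (3) + (15) + (11) + (-7) + (-8) + (16) = 75
Signed area = Σ/2 = 37.5 (positive ⇒ counter-clockwise traversal).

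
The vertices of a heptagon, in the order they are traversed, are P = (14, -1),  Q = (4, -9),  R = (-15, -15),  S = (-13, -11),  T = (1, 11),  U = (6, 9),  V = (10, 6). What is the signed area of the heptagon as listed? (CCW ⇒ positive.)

-342

P→Q: (14)(-9) − (4)(-1) = -122
Q→R: (4)(-15) − (-15)(-9) = -195
R→S: (-15)(-11) − (-13)(-15) = -30
S→T: (-13)(11) − (1)(-11) = -132
T→U: (1)(9) − (6)(11) = -57
U→V: (6)(6) − (10)(9) = -54
V→P: (10)(-1) − (14)(6) = -94
Σ = -684
Signed area = Σ/2 = -342 (negative ⇒ clockwise traversal).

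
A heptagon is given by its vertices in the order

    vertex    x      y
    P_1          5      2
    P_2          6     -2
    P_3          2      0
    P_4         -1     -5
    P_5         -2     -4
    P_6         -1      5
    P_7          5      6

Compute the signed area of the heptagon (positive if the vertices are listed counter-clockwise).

-49.5

Apply the shoelace formula: 2A = Σ (x_i·y_{i+1} − x_{i+1}·y_i), indices taken mod 7.
Cross-terms: -22, 4, -10, -6, -14, -31, -20  ⇒  Σ = -99
Signed area = Σ/2 = -49.5 (negative ⇒ clockwise traversal).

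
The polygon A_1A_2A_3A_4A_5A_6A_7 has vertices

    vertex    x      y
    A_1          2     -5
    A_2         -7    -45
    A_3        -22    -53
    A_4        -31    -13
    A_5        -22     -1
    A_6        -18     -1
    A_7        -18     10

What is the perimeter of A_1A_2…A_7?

|A_1A_2| = √((-9)² + (-40)²) = √1681 = 41
|A_2A_3| = √((-15)² + (-8)²) = √289 = 17
|A_3A_4| = √((-9)² + (40)²) = √1681 = 41
|A_4A_5| = √((9)² + (12)²) = √225 = 15
|A_5A_6| = √((4)² + (0)²) = √16 = 4
|A_6A_7| = √((0)² + (11)²) = √121 = 11
|A_7A_1| = √((20)² + (-15)²) = √625 = 25
Perimeter = 41 + 17 + 41 + 15 + 4 + 11 + 25 = 154.

154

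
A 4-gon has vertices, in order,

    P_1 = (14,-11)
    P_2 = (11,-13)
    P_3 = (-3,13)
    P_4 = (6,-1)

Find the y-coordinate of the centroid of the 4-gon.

-33/7

Apply the surveyor's formula. First the cross-terms c_i = x_i·y_{i+1} − x_{i+1}·y_i:
  -61, 104, -75, -52  ⇒  2A = -84, A = -42.
Then Σ (y_i + y_{i+1})·c_i = 1188, so ȳ = 1188 / (6·(-42)) = -33/7.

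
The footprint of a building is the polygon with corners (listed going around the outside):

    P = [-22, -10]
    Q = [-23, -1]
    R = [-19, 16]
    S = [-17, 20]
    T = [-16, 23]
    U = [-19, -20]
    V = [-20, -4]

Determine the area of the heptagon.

114.5

Cross-terms: -208, -387, -108, -71, 757, -324, 112  ⇒  Σ = -229
Area = |Σ|/2 = 114.5.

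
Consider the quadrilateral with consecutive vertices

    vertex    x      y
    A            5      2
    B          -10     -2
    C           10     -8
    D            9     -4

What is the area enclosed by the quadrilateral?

90

Σ = (10) + (100) + (32) + (38) = 180
Area = |Σ|/2 = 90.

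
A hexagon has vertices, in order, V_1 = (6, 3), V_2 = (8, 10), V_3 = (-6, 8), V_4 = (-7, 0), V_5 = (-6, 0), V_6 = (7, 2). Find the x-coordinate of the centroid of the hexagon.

Apply the shoelace (surveyor's) formula. First the cross-terms c_i = x_i·y_{i+1} − x_{i+1}·y_i:
  36, 124, 56, 0, -12, 9  ⇒  2A = 213, A = 106.5.
Then Σ (x_i + x_{i+1})·c_i = 129, so x̄ = 129 / (6·106.5) = 43/213.

43/213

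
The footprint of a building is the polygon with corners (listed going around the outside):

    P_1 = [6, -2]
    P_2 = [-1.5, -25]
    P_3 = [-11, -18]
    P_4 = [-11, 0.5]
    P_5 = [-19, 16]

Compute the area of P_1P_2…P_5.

414.5

Apply the surveyor's formula: 2A = Σ (x_i·y_{i+1} − x_{i+1}·y_i), indices taken mod 5.
Σ = (-153) + (-248) + (-203.5) + (-166.5) + (-58) = -829
Area = |Σ|/2 = 414.5.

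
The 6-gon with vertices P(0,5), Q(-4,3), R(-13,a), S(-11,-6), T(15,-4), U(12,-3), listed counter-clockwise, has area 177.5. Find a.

Write out the shoelace sum; only the two edges meeting at R involve a:
2·Area = [((-4)·a − (-13)·3) + ((-13)·(-6) − (-11)·a)] + 217
       = 7·a + 334 = 355
⇒ a = 3.

3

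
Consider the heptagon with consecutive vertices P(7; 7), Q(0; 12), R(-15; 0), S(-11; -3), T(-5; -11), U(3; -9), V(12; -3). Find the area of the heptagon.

348.5

Σ = (84) + (180) + (45) + (106) + (78) + (99) + (105) = 697
Area = |Σ|/2 = 348.5.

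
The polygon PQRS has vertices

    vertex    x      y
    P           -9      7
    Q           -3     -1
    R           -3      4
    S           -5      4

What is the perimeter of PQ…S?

|PQ| = √((6)² + (-8)²) = √100 = 10
|QR| = √((0)² + (5)²) = √25 = 5
|RS| = √((-2)² + (0)²) = √4 = 2
|SP| = √((-4)² + (3)²) = √25 = 5
Perimeter = 10 + 5 + 2 + 5 = 22.

22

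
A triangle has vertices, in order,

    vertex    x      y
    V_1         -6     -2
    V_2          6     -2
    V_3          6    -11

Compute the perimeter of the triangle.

36

|V_1V_2| = √((12)² + (0)²) = √144 = 12
|V_2V_3| = √((0)² + (-9)²) = √81 = 9
|V_3V_1| = √((-12)² + (9)²) = √225 = 15
Perimeter = 12 + 9 + 15 = 36.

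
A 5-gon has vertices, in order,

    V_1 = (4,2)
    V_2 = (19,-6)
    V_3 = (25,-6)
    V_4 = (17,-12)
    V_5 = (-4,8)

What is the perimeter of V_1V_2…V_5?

|V_1V_2| = √((15)² + (-8)²) = √289 = 17
|V_2V_3| = √((6)² + (0)²) = √36 = 6
|V_3V_4| = √((-8)² + (-6)²) = √100 = 10
|V_4V_5| = √((-21)² + (20)²) = √841 = 29
|V_5V_1| = √((8)² + (-6)²) = √100 = 10
Perimeter = 17 + 6 + 10 + 29 + 10 = 72.

72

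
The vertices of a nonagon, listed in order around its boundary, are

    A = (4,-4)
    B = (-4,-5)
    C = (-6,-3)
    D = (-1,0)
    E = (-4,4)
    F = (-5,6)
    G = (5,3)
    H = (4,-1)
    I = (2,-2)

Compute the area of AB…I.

66.5

Σ = (-36) + (-18) + (-3) + (-4) + (-4) + (-45) + (-17) + (-6) + (0) = -133
Area = |Σ|/2 = 66.5.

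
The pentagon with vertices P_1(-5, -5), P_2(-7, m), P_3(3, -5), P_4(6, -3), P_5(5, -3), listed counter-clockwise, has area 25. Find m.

The doubled signed area Σ (x_i y_{i+1} − x_{i+1} y_i) is linear in m.
With m=0 it equals -22; the coefficient of m is -8 (from the two edges through P_2).
So -8·m + -22 = 2·25 = 50 ⇒ m = -9.

-9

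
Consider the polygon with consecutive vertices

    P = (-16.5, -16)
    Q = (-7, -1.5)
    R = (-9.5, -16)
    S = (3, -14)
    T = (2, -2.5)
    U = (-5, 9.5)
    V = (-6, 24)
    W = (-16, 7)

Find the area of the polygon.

Apply the surveyor's formula: 2A = Σ (x_i·y_{i+1} − x_{i+1}·y_i), indices taken mod 8.
Cross-terms: -87.25, 97.75, 181, 20.5, 6.5, -63, 342, 371.5  ⇒  Σ = 869
Area = |Σ|/2 = 434.5.

434.5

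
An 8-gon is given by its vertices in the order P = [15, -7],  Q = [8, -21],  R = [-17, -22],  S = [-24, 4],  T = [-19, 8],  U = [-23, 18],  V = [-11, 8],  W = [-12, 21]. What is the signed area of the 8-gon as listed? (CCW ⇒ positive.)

Σ = (-259) + (-533) + (-596) + (-116) + (-158) + (14) + (-135) + (-231) = -2014
Signed area = Σ/2 = -1007 (negative ⇒ clockwise traversal).

-1007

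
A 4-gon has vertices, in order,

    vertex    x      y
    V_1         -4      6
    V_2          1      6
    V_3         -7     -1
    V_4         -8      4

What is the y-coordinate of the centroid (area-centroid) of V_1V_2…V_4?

Apply the surveyor's formula. First the cross-terms c_i = x_i·y_{i+1} − x_{i+1}·y_i:
  -30, 41, -36, -32  ⇒  2A = -57, A = -28.5.
Then Σ (y_i + y_{i+1})·c_i = -583, so ȳ = -583 / (6·(-28.5)) = 583/171.

583/171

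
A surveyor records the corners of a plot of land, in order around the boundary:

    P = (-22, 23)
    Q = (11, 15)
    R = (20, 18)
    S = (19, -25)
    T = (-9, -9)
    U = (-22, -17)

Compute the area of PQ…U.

Apply the surveyor's formula: 2A = Σ (x_i·y_{i+1} − x_{i+1}·y_i), indices taken mod 6.
Σ = (-583) + (-102) + (-842) + (-396) + (-45) + (-880) = -2848
Area = |Σ|/2 = 1424.

1424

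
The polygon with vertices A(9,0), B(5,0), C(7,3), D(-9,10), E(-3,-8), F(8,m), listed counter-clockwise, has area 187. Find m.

-8

Write out the shoelace sum; only the two edges meeting at F involve m:
2·Area = [((-3)·m − 8·(-8)) + (8·0 − 9·m)] + 214
       = -12·m + 278 = 374
⇒ m = -8.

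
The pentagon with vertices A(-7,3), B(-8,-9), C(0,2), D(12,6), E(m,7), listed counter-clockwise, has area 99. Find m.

Write out the shoelace sum; only the two edges meeting at E involve m:
2·Area = [(12·7 − m·6) + (m·3 − (-7)·7)] + 47
       = -3·m + 180 = 198
⇒ m = -6.

-6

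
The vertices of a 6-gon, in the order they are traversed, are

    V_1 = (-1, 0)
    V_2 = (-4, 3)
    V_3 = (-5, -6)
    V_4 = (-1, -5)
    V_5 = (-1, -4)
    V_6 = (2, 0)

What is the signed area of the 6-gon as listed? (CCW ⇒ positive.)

Apply the shoelace formula: 2A = Σ (x_i·y_{i+1} − x_{i+1}·y_i), indices taken mod 6.
Σ = (-3) + (39) + (19) + (-1) + (8) + (0) = 62
Signed area = Σ/2 = 31 (positive ⇒ counter-clockwise traversal).

31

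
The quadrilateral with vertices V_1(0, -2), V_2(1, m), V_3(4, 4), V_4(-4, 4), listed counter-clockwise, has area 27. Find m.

-2

The doubled signed area Σ (x_i y_{i+1} − x_{i+1} y_i) is linear in m.
With m=0 it equals 46; the coefficient of m is -4 (from the two edges through V_2).
So -4·m + 46 = 2·27 = 54 ⇒ m = -2.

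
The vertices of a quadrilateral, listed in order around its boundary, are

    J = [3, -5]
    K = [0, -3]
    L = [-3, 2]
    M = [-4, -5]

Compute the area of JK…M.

Cross-terms: -9, -9, 23, 35  ⇒  Σ = 40
Area = |Σ|/2 = 20.

20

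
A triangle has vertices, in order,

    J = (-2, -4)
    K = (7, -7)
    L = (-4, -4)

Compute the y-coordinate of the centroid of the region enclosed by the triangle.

Apply the surveyor's formula. First the cross-terms c_i = x_i·y_{i+1} − x_{i+1}·y_i:
  42, -56, 8  ⇒  2A = -6, A = -3.
Then Σ (y_i + y_{i+1})·c_i = 90, so ȳ = 90 / (6·(-3)) = -5.

-5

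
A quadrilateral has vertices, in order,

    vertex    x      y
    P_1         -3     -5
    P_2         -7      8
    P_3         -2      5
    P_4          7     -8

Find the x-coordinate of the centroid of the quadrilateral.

-215/234

Apply the shoelace (surveyor's) formula. First the cross-terms c_i = x_i·y_{i+1} − x_{i+1}·y_i:
  -59, -19, -19, -59  ⇒  2A = -156, A = -78.
Then Σ (x_i + x_{i+1})·c_i = 430, so x̄ = 430 / (6·(-78)) = -215/234.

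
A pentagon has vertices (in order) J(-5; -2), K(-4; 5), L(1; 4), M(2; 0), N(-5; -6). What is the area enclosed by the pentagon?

47

Cross-terms: -33, -21, -8, -12, -20  ⇒  Σ = -94
Area = |Σ|/2 = 47.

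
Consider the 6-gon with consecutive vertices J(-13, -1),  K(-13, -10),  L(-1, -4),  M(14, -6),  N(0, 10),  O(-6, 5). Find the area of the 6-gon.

Apply Gauss's area formula: 2A = Σ (x_i·y_{i+1} − x_{i+1}·y_i), indices taken mod 6.
Cross-terms: 117, 42, 62, 140, 60, 71  ⇒  Σ = 492
Area = |Σ|/2 = 246.

246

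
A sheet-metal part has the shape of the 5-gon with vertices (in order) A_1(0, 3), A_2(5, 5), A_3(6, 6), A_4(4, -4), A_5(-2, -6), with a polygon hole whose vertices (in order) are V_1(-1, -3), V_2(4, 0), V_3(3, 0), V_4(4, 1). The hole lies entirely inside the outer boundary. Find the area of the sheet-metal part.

48.5

Outer boundary:
Cross-terms: -15, 0, -48, -32, -6  ⇒  Σ = -101
Area = |Σ|/2 = 50.5.
Hole:
Apply Gauss's area formula: 2A = Σ (x_i·y_{i+1} − x_{i+1}·y_i), indices taken mod 4.
Cross-terms: 12, 0, 3, -11  ⇒  Σ = 4
Area = |Σ|/2 = 2.
Net area = 50.5 − 2 = 48.5.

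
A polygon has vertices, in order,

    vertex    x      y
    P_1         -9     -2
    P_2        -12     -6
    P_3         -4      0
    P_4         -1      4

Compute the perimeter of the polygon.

|P_1P_2| = √((-3)² + (-4)²) = √25 = 5
|P_2P_3| = √((8)² + (6)²) = √100 = 10
|P_3P_4| = √((3)² + (4)²) = √25 = 5
|P_4P_1| = √((-8)² + (-6)²) = √100 = 10
Perimeter = 5 + 10 + 5 + 10 = 30.

30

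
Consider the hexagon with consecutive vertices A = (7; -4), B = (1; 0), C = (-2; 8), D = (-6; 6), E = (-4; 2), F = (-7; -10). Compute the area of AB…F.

106

Σ = (4) + (8) + (36) + (12) + (54) + (98) = 212
Area = |Σ|/2 = 106.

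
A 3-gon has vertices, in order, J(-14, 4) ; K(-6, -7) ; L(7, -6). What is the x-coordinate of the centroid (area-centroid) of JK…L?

Apply the surveyor's formula. First the cross-terms c_i = x_i·y_{i+1} − x_{i+1}·y_i:
  122, 85, -56  ⇒  2A = 151, A = 75.5.
Then Σ (x_i + x_{i+1})·c_i = -1963, so x̄ = -1963 / (6·75.5) = -13/3.

-13/3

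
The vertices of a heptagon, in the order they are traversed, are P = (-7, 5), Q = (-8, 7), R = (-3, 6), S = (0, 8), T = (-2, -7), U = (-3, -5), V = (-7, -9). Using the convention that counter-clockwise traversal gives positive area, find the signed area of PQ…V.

-80.5

Apply the surveyor's formula: 2A = Σ (x_i·y_{i+1} − x_{i+1}·y_i), indices taken mod 7.
Σ = (-9) + (-27) + (-24) + (16) + (-11) + (-8) + (-98) = -161
Signed area = Σ/2 = -80.5 (negative ⇒ clockwise traversal).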